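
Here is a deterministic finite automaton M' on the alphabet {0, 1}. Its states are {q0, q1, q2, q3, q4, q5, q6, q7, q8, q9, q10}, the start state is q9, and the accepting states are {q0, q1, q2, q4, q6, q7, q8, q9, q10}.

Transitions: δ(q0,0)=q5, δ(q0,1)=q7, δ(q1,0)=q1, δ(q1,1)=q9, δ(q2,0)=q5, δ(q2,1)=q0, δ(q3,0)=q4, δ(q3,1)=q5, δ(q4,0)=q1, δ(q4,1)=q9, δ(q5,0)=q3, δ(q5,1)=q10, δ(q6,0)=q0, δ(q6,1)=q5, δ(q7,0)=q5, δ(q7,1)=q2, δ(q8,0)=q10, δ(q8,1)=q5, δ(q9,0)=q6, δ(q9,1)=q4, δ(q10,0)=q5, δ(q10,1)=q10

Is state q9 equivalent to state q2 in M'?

No

States {q8} cannot be reached from the start state, so discard them.
Initial partition by acceptance: {q0,q1,q2,q4,q6,q7,q9,q10} | {q3,q5}.
Split {q0,q1,q2,q4,q6,q7,q9,q10} by δ(·,0) → {q0,q2,q7,q10} and {q1,q4,q6,q9}.
On input 0, block {q3,q5} splits into {q3} and {q5}.
On input 0, block {q1,q4,q6,q9} splits into {q1,q4,q9} and {q6}.
On input 0, block {q1,q4,q9} splits into {q1,q4} and {q9}.
Stable partition: {q0,q2,q7,q10} | {q3} | {q1,q4} | {q5} | {q6} | {q9} — 6 equivalence classes.
q9 and q2 end up in different blocks, so they are distinguishable. For instance, the string '0' is accepted from only q9.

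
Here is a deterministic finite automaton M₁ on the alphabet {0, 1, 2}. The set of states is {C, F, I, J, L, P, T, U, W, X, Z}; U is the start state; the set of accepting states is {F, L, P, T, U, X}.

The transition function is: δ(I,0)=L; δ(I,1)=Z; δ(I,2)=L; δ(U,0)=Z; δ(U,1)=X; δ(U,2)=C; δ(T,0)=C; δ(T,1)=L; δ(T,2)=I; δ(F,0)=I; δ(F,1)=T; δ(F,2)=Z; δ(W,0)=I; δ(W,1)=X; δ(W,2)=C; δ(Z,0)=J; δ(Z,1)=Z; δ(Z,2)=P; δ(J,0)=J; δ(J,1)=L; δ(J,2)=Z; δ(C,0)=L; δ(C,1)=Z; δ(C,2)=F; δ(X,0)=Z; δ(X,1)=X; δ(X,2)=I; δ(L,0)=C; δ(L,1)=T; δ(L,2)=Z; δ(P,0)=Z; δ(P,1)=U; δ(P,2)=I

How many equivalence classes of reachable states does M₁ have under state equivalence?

6

First remove the unreachable states {W}; 10 states remain.
Start with accepting vs non-accepting: {F,L,P,T,U,X} | {C,I,J,Z}.
Refine {C,I,J,Z} on symbol 0: members go to different blocks, giving {C,I} and {J,Z}.
On input 0, block {F,L,P,T,U,X} splits into {F,L,T} and {P,U,X}.
On input 2, block {F,L,T} splits into {F,L} and {T}.
Split {J,Z} by δ(·,1) → {Z} and {J}.
The partition is now stable with 6 blocks: {F,L} | {C,I} | {Z} | {P,U,X} | {T} | {J}.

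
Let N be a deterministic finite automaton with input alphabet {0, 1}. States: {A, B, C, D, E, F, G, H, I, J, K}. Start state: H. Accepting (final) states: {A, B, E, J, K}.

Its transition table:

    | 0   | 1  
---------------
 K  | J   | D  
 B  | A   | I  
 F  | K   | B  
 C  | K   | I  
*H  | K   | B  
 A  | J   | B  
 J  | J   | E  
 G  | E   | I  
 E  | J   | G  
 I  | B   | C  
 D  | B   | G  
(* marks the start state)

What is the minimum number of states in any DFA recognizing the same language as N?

States {F} cannot be reached from the start state, so discard them.
Start with accepting vs non-accepting: {A,B,E,J,K} | {C,D,G,H,I}.
Split {A,B,E,J,K} by δ(·,1) → {B,E,K} and {A,J}.
On input 1, block {C,D,G,H,I} splits into {C,D,G,I} and {H}.
No further refinement is possible. Final partition (4 blocks): {B,E,K} | {C,D,G,I} | {A,J} | {H}.

4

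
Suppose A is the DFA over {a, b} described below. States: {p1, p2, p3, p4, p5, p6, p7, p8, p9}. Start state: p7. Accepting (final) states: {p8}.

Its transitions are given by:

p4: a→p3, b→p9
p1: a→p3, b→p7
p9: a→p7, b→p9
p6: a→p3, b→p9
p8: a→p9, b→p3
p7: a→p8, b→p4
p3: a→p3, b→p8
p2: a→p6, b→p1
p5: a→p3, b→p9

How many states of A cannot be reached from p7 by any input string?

4

Starting at p7 and following transitions, the reachable set is {p3, p4, p7, p8, p9}. That leaves p1, p2, p5, p6 unreachable — 4 in total.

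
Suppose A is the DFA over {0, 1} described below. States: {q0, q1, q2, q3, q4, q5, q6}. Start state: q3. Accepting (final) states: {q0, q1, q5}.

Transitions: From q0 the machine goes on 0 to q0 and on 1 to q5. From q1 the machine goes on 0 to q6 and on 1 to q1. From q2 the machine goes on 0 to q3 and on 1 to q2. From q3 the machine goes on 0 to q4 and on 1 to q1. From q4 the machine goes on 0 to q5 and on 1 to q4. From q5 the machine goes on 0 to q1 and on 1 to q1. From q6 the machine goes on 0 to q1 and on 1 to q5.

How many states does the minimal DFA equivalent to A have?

Reachable states from the start: {q1,q3,q4,q5,q6}. Unreachable: {q0,q2} — drop them.
P0 = {q1,q5} | {q3,q4,q6}.
Refine {q1,q5} on symbol 0: members go to different blocks, giving {q1} and {q5}.
On input 0, block {q3,q4,q6} splits into {q3} and {q4} and {q6}.
Stable partition: {q1} | {q3} | {q5} | {q4} | {q6} — 5 equivalence classes.

5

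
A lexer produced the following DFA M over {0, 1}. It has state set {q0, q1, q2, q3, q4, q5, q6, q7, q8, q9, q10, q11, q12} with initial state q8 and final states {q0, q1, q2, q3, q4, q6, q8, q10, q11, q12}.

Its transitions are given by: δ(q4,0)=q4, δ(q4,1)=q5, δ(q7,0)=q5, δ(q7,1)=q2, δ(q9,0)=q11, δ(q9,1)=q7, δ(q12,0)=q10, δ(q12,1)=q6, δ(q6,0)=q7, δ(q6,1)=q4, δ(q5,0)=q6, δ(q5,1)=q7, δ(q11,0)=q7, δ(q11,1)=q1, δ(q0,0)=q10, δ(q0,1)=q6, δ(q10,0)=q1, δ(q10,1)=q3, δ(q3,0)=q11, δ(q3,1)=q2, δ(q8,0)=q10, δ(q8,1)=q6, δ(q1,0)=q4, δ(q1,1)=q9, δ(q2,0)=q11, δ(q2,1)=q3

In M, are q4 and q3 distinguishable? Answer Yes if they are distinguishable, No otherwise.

Yes

Reachable states from the start: {q1,q2,q3,q4,q5,q6,q7,q8,q9,q10,q11}. Unreachable: {q0,q12} — drop them.
P0 = {q1,q2,q3,q4,q6,q8,q10,q11} | {q5,q7,q9}.
Split {q1,q2,q3,q4,q6,q8,q10,q11} by δ(·,0) → {q1,q2,q3,q4,q8,q10} and {q6,q11}.
Split {q1,q2,q3,q4,q8,q10} by δ(·,0) → {q1,q4,q8,q10} and {q2,q3}.
On input 1, block {q1,q4,q8,q10} splits into {q1,q4} and {q8} and {q10}.
Split {q5,q7,q9} by δ(·,0) → {q5,q9} and {q7}.
No further refinement is possible. Final partition (7 blocks): {q1,q4} | {q5,q9} | {q6,q11} | {q2,q3} | {q8} | {q10} | {q7}.
q4 and q3 end up in different blocks, so they are distinguishable. For instance, the string '1' is accepted from only q3.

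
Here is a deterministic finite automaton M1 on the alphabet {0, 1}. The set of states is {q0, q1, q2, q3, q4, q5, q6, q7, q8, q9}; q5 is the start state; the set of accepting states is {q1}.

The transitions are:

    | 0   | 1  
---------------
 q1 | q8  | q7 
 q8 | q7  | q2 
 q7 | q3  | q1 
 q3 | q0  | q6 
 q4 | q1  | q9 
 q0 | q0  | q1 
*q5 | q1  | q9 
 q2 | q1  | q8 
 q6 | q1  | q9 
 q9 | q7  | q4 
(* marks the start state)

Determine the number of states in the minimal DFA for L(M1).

6

All states are reachable from the start state.
Start with accepting vs non-accepting: {q1} | {q0,q2,q3,q4,q5,q6,q7,q8,q9}.
Refine {q0,q2,q3,q4,q5,q6,q7,q8,q9} on symbol 0: members go to different blocks, giving {q0,q3,q7,q8,q9} and {q2,q4,q5,q6}.
Split {q0,q3,q7,q8,q9} by δ(·,1) → {q3,q8,q9} and {q0,q7}.
On input 0, block {q0,q7} splits into {q0} and {q7}.
Refine {q3,q8,q9} on symbol 0: members go to different blocks, giving {q8,q9} and {q3}.
No further refinement is possible. Final partition (6 blocks): {q1} | {q8,q9} | {q2,q4,q5,q6} | {q0} | {q7} | {q3}.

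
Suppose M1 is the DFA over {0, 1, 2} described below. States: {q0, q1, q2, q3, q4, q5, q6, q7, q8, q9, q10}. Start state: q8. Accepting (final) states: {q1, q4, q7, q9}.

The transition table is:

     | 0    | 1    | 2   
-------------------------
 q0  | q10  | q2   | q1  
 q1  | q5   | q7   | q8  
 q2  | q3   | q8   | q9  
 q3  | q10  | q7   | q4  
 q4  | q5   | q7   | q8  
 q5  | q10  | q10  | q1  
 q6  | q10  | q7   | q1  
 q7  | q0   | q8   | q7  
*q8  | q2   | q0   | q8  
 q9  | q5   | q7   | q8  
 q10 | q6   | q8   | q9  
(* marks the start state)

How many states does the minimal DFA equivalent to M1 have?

6

Every state is reachable, so we keep all 11.
P0 = {q1,q4,q7,q9} | {q0,q2,q3,q5,q6,q8,q10}.
On input 1, block {q1,q4,q7,q9} splits into {q1,q4,q9} and {q7}.
On input 1, block {q0,q2,q3,q5,q6,q8,q10} splits into {q0,q2,q5,q8,q10} and {q3,q6}.
Split {q0,q2,q5,q8,q10} by δ(·,0) → {q0,q5,q8} and {q2,q10}.
Split {q0,q5,q8} by δ(·,1) → {q0,q5} and {q8}.
No further refinement is possible. Final partition (6 blocks): {q1,q4,q9} | {q0,q5} | {q7} | {q3,q6} | {q2,q10} | {q8}.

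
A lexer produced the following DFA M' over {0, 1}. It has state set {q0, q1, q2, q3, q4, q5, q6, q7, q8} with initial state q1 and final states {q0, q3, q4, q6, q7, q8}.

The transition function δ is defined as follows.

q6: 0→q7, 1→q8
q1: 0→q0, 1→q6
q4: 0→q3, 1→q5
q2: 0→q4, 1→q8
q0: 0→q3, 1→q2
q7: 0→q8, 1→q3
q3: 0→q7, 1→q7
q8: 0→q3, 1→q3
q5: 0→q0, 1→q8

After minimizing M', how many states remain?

All states are reachable from the start state.
P0 = {q0,q3,q4,q6,q7,q8} | {q1,q2,q5}.
Refine {q0,q3,q4,q6,q7,q8} on symbol 1: members go to different blocks, giving {q3,q6,q7,q8} and {q0,q4}.
Stable partition: {q3,q6,q7,q8} | {q1,q2,q5} | {q0,q4} — 3 equivalence classes.

3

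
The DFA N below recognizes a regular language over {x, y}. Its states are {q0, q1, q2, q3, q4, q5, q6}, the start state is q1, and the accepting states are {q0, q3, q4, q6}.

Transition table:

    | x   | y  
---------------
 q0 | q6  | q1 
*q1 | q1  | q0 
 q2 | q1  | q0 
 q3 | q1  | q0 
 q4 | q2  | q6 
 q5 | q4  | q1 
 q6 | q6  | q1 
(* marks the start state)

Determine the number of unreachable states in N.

4

No path from q1 leads to q2, q3, q4, q5; the other 3 states are all reachable.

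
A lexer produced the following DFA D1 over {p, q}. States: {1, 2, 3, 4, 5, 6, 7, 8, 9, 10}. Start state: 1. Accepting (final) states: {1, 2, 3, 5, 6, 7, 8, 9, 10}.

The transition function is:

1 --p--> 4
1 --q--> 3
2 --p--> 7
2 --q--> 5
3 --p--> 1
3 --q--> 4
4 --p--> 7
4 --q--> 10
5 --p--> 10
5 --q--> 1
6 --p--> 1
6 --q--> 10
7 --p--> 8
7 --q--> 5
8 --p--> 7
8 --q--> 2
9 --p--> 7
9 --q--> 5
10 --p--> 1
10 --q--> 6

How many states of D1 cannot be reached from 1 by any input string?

1

No path from 1 leads to 9; the other 9 states are all reachable.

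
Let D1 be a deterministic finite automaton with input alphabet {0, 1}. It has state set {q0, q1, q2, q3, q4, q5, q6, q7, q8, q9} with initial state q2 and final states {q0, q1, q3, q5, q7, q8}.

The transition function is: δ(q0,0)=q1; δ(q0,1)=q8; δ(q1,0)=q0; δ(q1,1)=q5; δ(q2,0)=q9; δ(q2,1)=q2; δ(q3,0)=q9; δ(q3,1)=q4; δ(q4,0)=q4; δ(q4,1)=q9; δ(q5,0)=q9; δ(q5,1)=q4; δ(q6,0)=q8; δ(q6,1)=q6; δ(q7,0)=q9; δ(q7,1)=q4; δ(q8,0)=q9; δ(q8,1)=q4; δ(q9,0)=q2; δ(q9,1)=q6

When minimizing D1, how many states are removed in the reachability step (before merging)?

Starting at q2 and following transitions, the reachable set is {q2, q4, q6, q8, q9}. That leaves q0, q1, q3, q5, q7 unreachable — 5 in total.

5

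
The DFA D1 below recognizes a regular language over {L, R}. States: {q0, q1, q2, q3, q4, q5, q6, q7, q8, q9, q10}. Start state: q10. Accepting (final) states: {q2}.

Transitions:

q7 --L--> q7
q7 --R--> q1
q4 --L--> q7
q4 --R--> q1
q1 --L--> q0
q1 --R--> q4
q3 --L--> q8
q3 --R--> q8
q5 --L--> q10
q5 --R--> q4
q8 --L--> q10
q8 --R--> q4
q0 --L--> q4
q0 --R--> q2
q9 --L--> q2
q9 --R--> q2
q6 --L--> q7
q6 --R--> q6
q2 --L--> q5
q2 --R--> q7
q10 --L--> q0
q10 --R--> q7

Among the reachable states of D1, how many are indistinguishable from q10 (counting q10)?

2

States {q3,q6,q8,q9} cannot be reached from the start state, so discard them.
P0 = {q2} | {q0,q1,q4,q5,q7,q10}.
On input R, block {q0,q1,q4,q5,q7,q10} splits into {q1,q4,q5,q7,q10} and {q0}.
Split {q1,q4,q5,q7,q10} by δ(·,L) → {q4,q5,q7} and {q1,q10}.
Refine {q4,q5,q7} on symbol L: members go to different blocks, giving {q4,q7} and {q5}.
The partition is now stable with 5 blocks: {q2} | {q4,q7} | {q0} | {q1,q10} | {q5}.
State q10 belongs to the block {q1,q10}, which has 2 states.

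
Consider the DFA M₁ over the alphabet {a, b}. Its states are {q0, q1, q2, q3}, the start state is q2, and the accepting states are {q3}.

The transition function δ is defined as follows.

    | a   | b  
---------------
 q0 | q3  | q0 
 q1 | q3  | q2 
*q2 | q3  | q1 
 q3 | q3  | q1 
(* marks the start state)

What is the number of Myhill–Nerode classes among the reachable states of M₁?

States {q0} cannot be reached from the start state, so discard them.
Start with accepting vs non-accepting: {q3} | {q1,q2}.
No further refinement is possible. Final partition (2 blocks): {q3} | {q1,q2}.

2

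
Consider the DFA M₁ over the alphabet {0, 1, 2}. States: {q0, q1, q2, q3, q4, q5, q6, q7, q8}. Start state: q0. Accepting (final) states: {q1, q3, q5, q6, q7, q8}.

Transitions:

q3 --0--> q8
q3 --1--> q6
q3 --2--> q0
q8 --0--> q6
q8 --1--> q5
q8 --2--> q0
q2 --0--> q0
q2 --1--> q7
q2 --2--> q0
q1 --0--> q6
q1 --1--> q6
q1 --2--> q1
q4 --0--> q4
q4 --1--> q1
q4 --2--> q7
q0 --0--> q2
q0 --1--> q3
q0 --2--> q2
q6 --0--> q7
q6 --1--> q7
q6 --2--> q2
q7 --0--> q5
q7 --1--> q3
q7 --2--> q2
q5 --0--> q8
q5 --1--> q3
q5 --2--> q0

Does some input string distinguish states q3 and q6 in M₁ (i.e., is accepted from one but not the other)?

No

First remove the unreachable states {q1,q4}; 7 states remain.
Start with accepting vs non-accepting: {q3,q5,q6,q7,q8} | {q0,q2}.
Stable partition: {q3,q5,q6,q7,q8} | {q0,q2} — 2 equivalence classes.
q3 and q6 lie in the same block of the stable partition, so they are equivalent — no string distinguishes them.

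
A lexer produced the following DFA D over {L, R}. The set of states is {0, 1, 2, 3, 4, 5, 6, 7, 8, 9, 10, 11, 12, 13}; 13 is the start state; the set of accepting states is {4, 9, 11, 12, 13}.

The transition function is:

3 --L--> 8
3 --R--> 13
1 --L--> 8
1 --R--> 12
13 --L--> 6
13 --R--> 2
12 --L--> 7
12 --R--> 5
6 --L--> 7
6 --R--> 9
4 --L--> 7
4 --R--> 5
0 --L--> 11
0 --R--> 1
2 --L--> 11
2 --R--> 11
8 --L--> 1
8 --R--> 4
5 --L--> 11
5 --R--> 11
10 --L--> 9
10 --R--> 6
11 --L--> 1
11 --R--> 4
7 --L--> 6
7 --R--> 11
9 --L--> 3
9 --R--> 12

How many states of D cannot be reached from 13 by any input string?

2

BFS from 13 reaches {1, 2, 3, 4, 5, 6, 7, 8, 9, 11, 12, 13}; the 2 state(s) 0, 10 are never visited.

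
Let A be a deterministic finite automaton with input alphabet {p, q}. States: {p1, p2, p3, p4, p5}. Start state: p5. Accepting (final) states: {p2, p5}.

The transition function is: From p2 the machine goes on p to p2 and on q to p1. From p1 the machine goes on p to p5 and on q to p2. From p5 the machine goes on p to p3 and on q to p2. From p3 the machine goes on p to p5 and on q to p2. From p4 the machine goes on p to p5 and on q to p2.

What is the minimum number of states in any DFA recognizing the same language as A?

3

States {p4} cannot be reached from the start state, so discard them.
Start with accepting vs non-accepting: {p2,p5} | {p1,p3}.
Split {p2,p5} by δ(·,p) → {p2} and {p5}.
No further refinement is possible. Final partition (3 blocks): {p2} | {p1,p3} | {p5}.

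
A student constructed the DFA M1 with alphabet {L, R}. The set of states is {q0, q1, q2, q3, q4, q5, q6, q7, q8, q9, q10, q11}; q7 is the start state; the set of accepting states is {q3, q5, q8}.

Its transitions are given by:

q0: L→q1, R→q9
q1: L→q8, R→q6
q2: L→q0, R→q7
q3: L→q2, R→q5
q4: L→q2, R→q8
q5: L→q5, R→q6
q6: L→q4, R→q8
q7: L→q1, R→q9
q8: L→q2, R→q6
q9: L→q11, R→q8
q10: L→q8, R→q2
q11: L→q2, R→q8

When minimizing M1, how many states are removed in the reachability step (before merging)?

3

Starting at q7 and following transitions, the reachable set is {q0, q1, q2, q4, q6, q7, q8, q9, q11}. That leaves q3, q5, q10 unreachable — 3 in total.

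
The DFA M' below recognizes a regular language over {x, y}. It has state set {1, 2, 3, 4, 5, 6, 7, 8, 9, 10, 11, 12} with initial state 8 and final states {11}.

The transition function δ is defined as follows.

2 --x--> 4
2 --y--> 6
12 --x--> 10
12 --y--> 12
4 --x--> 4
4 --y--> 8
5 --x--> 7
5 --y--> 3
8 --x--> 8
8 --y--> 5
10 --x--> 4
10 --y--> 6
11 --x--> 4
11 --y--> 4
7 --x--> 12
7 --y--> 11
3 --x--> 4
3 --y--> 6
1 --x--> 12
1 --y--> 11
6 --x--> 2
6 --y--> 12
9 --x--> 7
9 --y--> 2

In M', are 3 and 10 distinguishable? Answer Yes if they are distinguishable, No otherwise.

States {1,9} cannot be reached from the start state, so discard them.
Start with accepting vs non-accepting: {11} | {2,3,4,5,6,7,8,10,12}.
Refine {2,3,4,5,6,7,8,10,12} on symbol y: members go to different blocks, giving {2,3,4,5,6,8,10,12} and {7}.
Refine {2,3,4,5,6,8,10,12} on symbol x: members go to different blocks, giving {2,3,4,6,8,10,12} and {5}.
Refine {2,3,4,6,8,10,12} on symbol y: members go to different blocks, giving {2,3,4,6,10,12} and {8}.
Split {2,3,4,6,10,12} by δ(·,y) → {2,3,6,10,12} and {4}.
Split {2,3,6,10,12} by δ(·,x) → {2,3,10} and {6,12}.
The partition is now stable with 7 blocks: {11} | {2,3,10} | {7} | {5} | {8} | {4} | {6,12}.
3 and 10 lie in the same block of the stable partition, so they are equivalent — no string distinguishes them.

No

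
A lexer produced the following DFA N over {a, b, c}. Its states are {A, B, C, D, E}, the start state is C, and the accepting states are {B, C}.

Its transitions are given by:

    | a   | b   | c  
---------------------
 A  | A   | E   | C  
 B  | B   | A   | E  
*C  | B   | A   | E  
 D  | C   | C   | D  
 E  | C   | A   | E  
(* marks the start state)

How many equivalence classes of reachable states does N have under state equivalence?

Reachable states from the start: {A,B,C,E}. Unreachable: {D} — drop them.
Initial partition by acceptance: {B,C} | {A,E}.
On input a, block {A,E} splits into {A} and {E}.
Stable partition: {B,C} | {A} | {E} — 3 equivalence classes.

3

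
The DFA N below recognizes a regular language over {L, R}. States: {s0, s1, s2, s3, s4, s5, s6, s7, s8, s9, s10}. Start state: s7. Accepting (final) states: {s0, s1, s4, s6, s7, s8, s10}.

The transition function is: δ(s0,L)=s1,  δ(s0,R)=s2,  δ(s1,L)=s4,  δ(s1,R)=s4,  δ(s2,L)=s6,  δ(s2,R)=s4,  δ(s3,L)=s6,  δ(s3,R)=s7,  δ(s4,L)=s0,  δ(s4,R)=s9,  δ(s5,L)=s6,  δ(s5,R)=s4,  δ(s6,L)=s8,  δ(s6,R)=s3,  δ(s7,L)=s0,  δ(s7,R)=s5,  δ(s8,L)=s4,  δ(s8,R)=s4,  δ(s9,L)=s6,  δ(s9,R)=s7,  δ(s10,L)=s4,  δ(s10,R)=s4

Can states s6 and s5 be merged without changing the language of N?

No

Reachable states from the start: {s0,s1,s2,s3,s4,s5,s6,s7,s8,s9}. Unreachable: {s10} — drop them.
Initial partition by acceptance: {s0,s1,s4,s6,s7,s8} | {s2,s3,s5,s9}.
On input R, block {s0,s1,s4,s6,s7,s8} splits into {s0,s4,s6,s7} and {s1,s8}.
Refine {s0,s4,s6,s7} on symbol L: members go to different blocks, giving {s0,s6} and {s4,s7}.
Stable partition: {s0,s6} | {s2,s3,s5,s9} | {s1,s8} | {s4,s7} — 4 equivalence classes.
s6 and s5 end up in different blocks, so they are distinguishable. For instance, the string 'ε' is accepted from only s6.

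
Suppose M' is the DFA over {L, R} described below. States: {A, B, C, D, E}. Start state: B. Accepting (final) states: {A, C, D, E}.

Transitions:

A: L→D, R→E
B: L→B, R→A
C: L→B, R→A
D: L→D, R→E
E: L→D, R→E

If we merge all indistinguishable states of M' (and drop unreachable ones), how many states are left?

First remove the unreachable states {C}; 4 states remain.
Initial partition by acceptance: {A,D,E} | {B}.
Stable partition: {A,D,E} | {B} — 2 equivalence classes.

2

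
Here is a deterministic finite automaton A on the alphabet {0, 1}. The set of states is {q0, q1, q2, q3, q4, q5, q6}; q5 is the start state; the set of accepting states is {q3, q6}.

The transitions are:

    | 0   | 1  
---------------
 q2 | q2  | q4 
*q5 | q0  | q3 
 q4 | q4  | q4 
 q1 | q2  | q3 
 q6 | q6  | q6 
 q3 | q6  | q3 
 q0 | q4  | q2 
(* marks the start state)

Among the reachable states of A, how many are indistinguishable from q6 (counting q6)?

States {q1} cannot be reached from the start state, so discard them.
P0 = {q3,q6} | {q0,q2,q4,q5}.
Refine {q0,q2,q4,q5} on symbol 1: members go to different blocks, giving {q0,q2,q4} and {q5}.
The partition is now stable with 3 blocks: {q3,q6} | {q0,q2,q4} | {q5}.
The equivalence class containing q6 is {q3,q6}, of size 2.

2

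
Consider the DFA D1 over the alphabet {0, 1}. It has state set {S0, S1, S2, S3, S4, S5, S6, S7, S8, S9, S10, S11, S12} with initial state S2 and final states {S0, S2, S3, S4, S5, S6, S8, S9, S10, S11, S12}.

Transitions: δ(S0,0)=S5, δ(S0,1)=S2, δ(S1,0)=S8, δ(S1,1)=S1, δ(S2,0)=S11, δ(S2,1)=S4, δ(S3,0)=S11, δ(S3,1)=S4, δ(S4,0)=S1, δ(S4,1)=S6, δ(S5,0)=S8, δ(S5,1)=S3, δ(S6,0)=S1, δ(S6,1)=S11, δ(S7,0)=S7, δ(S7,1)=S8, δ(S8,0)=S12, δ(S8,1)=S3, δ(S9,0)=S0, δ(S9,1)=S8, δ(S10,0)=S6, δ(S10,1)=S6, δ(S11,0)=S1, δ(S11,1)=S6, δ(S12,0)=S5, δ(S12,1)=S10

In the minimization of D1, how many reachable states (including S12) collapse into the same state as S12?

3

States {S0,S7,S9} cannot be reached from the start state, so discard them.
Initial partition by acceptance: {S2,S3,S4,S5,S6,S8,S10,S11,S12} | {S1}.
On input 0, block {S2,S3,S4,S5,S6,S8,S10,S11,S12} splits into {S2,S3,S5,S8,S10,S12} and {S4,S6,S11}.
Refine {S2,S3,S5,S8,S10,S12} on symbol 0: members go to different blocks, giving {S2,S3,S10} and {S5,S8,S12}.
Stable partition: {S2,S3,S10} | {S1} | {S4,S6,S11} | {S5,S8,S12} — 4 equivalence classes.
State S12 belongs to the block {S5,S8,S12}, which has 3 states.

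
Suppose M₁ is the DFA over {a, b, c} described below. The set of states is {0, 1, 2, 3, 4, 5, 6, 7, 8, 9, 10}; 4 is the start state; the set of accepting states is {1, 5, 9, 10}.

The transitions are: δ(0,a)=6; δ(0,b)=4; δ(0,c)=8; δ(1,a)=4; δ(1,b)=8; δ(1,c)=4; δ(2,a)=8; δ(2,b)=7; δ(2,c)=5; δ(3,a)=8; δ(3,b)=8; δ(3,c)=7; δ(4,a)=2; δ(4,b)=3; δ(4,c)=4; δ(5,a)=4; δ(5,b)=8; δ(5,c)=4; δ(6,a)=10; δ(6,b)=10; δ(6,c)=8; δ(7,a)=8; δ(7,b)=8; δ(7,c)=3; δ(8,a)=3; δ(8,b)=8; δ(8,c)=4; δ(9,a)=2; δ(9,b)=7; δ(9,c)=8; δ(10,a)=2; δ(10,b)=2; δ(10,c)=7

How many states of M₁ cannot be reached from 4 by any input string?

No path from 4 leads to 0, 1, 6, 9, 10; the other 6 states are all reachable.

5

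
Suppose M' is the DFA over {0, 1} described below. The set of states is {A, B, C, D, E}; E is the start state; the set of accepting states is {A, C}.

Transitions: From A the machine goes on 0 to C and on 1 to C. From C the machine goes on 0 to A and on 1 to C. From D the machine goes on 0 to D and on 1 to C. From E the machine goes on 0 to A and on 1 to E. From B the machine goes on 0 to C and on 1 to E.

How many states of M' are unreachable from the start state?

2

BFS from E reaches {A, C, E}; the 2 state(s) B, D are never visited.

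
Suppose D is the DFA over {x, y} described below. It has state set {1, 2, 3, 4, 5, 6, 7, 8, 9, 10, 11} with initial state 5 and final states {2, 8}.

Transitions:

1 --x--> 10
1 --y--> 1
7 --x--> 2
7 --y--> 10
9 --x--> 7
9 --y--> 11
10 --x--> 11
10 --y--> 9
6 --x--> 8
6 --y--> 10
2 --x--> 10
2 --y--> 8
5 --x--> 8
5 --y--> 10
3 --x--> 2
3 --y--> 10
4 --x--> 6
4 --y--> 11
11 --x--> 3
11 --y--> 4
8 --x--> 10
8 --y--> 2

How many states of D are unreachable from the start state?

Starting at 5 and following transitions, the reachable set is {2, 3, 4, 5, 6, 7, 8, 9, 10, 11}. That leaves 1 unreachable — 1 in total.

1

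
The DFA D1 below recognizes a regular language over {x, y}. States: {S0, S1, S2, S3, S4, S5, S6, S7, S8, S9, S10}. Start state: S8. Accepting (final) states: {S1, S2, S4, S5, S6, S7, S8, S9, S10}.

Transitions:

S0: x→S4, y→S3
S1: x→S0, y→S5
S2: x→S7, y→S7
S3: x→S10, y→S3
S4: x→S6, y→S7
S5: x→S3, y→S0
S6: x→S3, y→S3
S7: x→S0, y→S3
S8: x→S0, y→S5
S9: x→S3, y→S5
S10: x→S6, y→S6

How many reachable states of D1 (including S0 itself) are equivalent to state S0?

First remove the unreachable states {S1,S2,S9}; 8 states remain.
P0 = {S4,S5,S6,S7,S8,S10} | {S0,S3}.
Split {S4,S5,S6,S7,S8,S10} by δ(·,x) → {S5,S6,S7,S8} and {S4,S10}.
Split {S5,S6,S7,S8} by δ(·,y) → {S5,S6,S7} and {S8}.
Stable partition: {S5,S6,S7} | {S0,S3} | {S4,S10} | {S8} — 4 equivalence classes.
State S0 belongs to the block {S0,S3}, which has 2 states.

2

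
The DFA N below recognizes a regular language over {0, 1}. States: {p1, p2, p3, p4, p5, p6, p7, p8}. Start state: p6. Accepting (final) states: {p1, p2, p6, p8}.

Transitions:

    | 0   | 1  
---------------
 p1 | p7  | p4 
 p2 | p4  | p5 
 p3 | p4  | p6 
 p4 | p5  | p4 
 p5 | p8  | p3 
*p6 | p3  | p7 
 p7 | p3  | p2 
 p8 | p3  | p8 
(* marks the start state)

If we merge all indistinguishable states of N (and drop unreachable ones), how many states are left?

7

Reachable states from the start: {p2,p3,p4,p5,p6,p7,p8}. Unreachable: {p1} — drop them.
Start with accepting vs non-accepting: {p2,p6,p8} | {p3,p4,p5,p7}.
Split {p2,p6,p8} by δ(·,1) → {p2,p6} and {p8}.
Refine {p3,p4,p5,p7} on symbol 0: members go to different blocks, giving {p3,p4,p7} and {p5}.
Refine {p2,p6} on symbol 1: members go to different blocks, giving {p2} and {p6}.
On input 0, block {p3,p4,p7} splits into {p3,p7} and {p4}.
Refine {p3,p7} on symbol 0: members go to different blocks, giving {p3} and {p7}.
The partition is now stable with 7 blocks: {p2} | {p3} | {p8} | {p5} | {p6} | {p4} | {p7}.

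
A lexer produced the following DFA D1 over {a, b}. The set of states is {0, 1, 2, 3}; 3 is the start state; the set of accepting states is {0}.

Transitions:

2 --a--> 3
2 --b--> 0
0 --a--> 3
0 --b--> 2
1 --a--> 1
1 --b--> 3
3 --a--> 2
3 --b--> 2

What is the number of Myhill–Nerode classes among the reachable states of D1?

3

Reachable states from the start: {0,2,3}. Unreachable: {1} — drop them.
P0 = {0} | {2,3}.
Refine {2,3} on symbol b: members go to different blocks, giving {2} and {3}.
Stable partition: {0} | {2} | {3} — 3 equivalence classes.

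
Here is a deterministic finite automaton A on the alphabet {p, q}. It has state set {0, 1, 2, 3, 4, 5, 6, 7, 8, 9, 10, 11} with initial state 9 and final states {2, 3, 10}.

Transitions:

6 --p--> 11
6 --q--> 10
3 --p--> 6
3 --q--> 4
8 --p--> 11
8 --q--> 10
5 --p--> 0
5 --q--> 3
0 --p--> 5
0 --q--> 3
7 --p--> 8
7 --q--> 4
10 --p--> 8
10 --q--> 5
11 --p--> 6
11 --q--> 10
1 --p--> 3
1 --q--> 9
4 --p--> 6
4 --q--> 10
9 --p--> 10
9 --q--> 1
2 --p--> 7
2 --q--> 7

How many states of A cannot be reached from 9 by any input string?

No path from 9 leads to 2, 7; the other 10 states are all reachable.

2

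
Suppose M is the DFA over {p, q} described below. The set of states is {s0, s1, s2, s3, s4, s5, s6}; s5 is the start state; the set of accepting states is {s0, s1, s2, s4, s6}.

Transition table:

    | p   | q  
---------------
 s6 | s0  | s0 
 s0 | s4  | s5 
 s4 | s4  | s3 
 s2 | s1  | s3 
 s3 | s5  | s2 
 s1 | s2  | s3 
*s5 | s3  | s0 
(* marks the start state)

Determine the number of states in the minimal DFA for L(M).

2

First remove the unreachable states {s6}; 6 states remain.
Initial partition by acceptance: {s0,s1,s2,s4} | {s3,s5}.
No further refinement is possible. Final partition (2 blocks): {s0,s1,s2,s4} | {s3,s5}.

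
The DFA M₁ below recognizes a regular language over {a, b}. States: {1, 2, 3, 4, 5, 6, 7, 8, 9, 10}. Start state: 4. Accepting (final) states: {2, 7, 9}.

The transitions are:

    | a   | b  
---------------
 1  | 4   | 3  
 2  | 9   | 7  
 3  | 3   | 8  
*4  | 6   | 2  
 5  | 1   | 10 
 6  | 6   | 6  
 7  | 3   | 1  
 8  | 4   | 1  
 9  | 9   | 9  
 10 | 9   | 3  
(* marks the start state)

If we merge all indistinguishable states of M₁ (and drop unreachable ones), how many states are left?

States {5,10} cannot be reached from the start state, so discard them.
P0 = {2,7,9} | {1,3,4,6,8}.
On input a, block {2,7,9} splits into {2,9} and {7}.
Split {2,9} by δ(·,b) → {2} and {9}.
Split {1,3,4,6,8} by δ(·,b) → {1,3,6,8} and {4}.
On input a, block {1,3,6,8} splits into {1,8} and {3,6}.
Split {1,8} by δ(·,b) → {1} and {8}.
Refine {3,6} on symbol b: members go to different blocks, giving {3} and {6}.
Stable partition: {2} | {1} | {7} | {9} | {4} | {3} | {8} | {6} — 8 equivalence classes.

8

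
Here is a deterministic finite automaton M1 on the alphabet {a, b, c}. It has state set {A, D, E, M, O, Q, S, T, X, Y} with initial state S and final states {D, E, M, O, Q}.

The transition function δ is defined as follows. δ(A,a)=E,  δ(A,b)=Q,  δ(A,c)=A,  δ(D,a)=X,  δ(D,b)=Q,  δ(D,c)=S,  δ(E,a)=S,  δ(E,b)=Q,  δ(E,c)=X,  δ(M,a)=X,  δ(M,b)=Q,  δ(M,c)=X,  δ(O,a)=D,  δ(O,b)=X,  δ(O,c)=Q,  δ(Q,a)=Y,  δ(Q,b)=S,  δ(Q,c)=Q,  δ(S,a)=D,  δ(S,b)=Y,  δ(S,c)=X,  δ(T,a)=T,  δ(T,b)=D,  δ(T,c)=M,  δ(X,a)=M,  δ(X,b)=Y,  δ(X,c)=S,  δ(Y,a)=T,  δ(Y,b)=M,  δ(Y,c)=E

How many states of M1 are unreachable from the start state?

Starting at S and following transitions, the reachable set is {D, E, M, Q, S, T, X, Y}. That leaves A, O unreachable — 2 in total.

2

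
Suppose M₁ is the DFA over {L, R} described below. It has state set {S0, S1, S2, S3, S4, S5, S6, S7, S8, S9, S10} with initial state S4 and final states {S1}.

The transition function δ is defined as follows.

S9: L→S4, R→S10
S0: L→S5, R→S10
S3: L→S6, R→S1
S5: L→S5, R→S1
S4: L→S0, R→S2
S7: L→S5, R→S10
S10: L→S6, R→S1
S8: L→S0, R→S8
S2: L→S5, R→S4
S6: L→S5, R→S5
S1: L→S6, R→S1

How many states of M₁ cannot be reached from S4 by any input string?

4

Starting at S4 and following transitions, the reachable set is {S0, S1, S2, S4, S5, S6, S10}. That leaves S3, S7, S8, S9 unreachable — 4 in total.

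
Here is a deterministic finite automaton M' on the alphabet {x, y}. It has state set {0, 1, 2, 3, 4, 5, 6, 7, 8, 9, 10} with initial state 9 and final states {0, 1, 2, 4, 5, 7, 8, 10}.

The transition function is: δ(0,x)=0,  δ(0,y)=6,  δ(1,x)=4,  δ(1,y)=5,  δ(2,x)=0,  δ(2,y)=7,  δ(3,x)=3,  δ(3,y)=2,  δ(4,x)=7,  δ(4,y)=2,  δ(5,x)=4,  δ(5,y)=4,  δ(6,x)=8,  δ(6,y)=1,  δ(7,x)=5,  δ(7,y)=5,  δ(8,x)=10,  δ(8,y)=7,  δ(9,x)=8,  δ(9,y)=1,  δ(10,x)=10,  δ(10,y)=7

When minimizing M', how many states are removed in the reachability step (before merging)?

1

No path from 9 leads to 3; the other 10 states are all reachable.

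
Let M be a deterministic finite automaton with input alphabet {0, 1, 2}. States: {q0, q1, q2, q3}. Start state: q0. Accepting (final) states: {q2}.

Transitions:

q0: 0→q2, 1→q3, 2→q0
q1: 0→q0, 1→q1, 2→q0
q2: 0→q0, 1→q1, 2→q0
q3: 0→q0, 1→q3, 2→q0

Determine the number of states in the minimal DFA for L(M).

Every state is reachable, so we keep all 4.
Start with accepting vs non-accepting: {q2} | {q0,q1,q3}.
Split {q0,q1,q3} by δ(·,0) → {q1,q3} and {q0}.
Stable partition: {q2} | {q1,q3} | {q0} — 3 equivalence classes.

3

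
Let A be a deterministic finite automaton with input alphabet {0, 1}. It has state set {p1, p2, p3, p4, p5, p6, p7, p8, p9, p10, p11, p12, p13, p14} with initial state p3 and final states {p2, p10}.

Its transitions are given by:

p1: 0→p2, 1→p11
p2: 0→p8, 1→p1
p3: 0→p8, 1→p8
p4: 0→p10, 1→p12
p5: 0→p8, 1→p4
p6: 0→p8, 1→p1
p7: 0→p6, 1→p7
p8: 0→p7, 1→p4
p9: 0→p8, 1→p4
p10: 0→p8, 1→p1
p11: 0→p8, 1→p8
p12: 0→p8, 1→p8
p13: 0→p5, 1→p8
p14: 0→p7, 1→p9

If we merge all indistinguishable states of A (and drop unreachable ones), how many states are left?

First remove the unreachable states {p5,p9,p13,p14}; 10 states remain.
P0 = {p2,p10} | {p1,p3,p4,p6,p7,p8,p11,p12}.
On input 0, block {p1,p3,p4,p6,p7,p8,p11,p12} splits into {p3,p6,p7,p8,p11,p12} and {p1,p4}.
Refine {p3,p6,p7,p8,p11,p12} on symbol 1: members go to different blocks, giving {p3,p7,p11,p12} and {p6,p8}.
Refine {p3,p7,p11,p12} on symbol 1: members go to different blocks, giving {p3,p11,p12} and {p7}.
Split {p6,p8} by δ(·,0) → {p6} and {p8}.
The partition is now stable with 6 blocks: {p2,p10} | {p3,p11,p12} | {p1,p4} | {p6} | {p7} | {p8}.

6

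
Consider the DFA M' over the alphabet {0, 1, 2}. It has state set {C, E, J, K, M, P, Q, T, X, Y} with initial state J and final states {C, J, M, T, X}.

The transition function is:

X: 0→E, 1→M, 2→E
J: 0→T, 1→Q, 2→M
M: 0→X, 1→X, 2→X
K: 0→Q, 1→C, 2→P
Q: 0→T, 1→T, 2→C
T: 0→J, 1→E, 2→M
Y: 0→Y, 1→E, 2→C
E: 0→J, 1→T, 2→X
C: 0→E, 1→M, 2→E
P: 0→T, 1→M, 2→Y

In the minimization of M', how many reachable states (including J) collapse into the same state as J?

First remove the unreachable states {K,P,Y}; 7 states remain.
Initial partition by acceptance: {C,J,M,T,X} | {E,Q}.
On input 0, block {C,J,M,T,X} splits into {J,M,T} and {C,X}.
On input 0, block {J,M,T} splits into {J,T} and {M}.
No further refinement is possible. Final partition (4 blocks): {J,T} | {E,Q} | {C,X} | {M}.
State J belongs to the block {J,T}, which has 2 states.

2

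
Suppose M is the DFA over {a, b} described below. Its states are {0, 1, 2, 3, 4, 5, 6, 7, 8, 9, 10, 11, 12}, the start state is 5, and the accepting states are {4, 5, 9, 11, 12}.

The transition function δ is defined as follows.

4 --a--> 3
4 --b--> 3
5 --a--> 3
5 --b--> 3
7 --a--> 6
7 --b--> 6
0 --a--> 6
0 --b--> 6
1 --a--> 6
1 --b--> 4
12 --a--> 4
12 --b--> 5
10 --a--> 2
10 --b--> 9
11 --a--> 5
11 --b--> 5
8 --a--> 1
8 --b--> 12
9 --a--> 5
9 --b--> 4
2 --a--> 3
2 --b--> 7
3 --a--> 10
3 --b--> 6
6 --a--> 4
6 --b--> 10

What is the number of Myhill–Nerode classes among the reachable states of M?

7

First remove the unreachable states {0,1,8,11,12}; 8 states remain.
Initial partition by acceptance: {4,5,9} | {2,3,6,7,10}.
Split {4,5,9} by δ(·,a) → {4,5} and {9}.
Split {2,3,6,7,10} by δ(·,a) → {2,3,7,10} and {6}.
Split {2,3,7,10} by δ(·,a) → {2,3,10} and {7}.
Split {2,3,10} by δ(·,b) → {2} and {3} and {10}.
The partition is now stable with 7 blocks: {4,5} | {2} | {9} | {6} | {7} | {3} | {10}.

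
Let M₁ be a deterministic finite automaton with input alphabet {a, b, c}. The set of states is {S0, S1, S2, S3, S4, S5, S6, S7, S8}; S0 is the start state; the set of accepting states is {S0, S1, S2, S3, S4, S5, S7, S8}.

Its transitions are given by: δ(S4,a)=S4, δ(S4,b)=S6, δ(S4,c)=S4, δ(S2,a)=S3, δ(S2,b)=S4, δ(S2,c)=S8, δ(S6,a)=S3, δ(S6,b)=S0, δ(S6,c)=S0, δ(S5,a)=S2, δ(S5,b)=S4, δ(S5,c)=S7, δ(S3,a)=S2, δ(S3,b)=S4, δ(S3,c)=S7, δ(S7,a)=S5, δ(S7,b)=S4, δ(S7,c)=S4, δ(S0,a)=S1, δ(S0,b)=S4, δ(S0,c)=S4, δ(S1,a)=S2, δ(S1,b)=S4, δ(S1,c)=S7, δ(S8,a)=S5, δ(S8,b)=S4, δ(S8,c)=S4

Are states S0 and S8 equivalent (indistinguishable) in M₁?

Yes

P0 = {S0,S1,S2,S3,S4,S5,S7,S8} | {S6}.
On input b, block {S0,S1,S2,S3,S4,S5,S7,S8} splits into {S0,S1,S2,S3,S5,S7,S8} and {S4}.
Split {S0,S1,S2,S3,S5,S7,S8} by δ(·,c) → {S1,S2,S3,S5} and {S0,S7,S8}.
The partition is now stable with 4 blocks: {S1,S2,S3,S5} | {S6} | {S4} | {S0,S7,S8}.
S0 and S8 lie in the same block of the stable partition, so they are equivalent — no string distinguishes them.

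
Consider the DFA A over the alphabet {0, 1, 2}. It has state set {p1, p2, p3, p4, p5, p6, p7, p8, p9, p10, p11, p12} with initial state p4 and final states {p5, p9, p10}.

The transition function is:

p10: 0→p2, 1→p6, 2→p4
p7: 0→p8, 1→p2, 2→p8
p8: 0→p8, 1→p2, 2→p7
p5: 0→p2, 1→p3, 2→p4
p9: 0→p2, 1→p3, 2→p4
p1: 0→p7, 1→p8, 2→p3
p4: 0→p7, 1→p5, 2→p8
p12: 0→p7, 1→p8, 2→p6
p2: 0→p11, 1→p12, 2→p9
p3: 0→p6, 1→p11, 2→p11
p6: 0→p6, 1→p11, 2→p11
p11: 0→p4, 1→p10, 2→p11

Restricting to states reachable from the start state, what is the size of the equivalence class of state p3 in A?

Reachable states from the start: {p2,p3,p4,p5,p6,p7,p8,p9,p10,p11,p12}. Unreachable: {p1} — drop them.
Start with accepting vs non-accepting: {p5,p9,p10} | {p2,p3,p4,p6,p7,p8,p11,p12}.
On input 1, block {p2,p3,p4,p6,p7,p8,p11,p12} splits into {p2,p3,p6,p7,p8,p12} and {p4,p11}.
Split {p2,p3,p6,p7,p8,p12} by δ(·,0) → {p3,p6,p7,p8,p12} and {p2}.
Split {p3,p6,p7,p8,p12} by δ(·,1) → {p3,p6} and {p7,p8} and {p12}.
On input 0, block {p4,p11} splits into {p4} and {p11}.
Stable partition: {p5,p9,p10} | {p3,p6} | {p4} | {p2} | {p7,p8} | {p12} | {p11} — 7 equivalence classes.
State p3 belongs to the block {p3,p6}, which has 2 states.

2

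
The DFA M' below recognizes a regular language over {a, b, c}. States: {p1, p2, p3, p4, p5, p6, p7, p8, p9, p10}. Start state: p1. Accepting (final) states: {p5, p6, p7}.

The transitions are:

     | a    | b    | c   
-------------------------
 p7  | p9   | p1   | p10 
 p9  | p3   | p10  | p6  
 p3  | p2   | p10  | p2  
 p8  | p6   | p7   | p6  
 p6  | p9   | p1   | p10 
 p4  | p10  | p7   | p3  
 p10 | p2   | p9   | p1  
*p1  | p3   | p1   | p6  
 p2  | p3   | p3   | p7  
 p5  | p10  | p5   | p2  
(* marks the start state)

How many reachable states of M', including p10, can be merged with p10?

1

Reachable states from the start: {p1,p2,p3,p6,p7,p9,p10}. Unreachable: {p4,p5,p8} — drop them.
P0 = {p6,p7} | {p1,p2,p3,p9,p10}.
Split {p1,p2,p3,p9,p10} by δ(·,c) → {p1,p2,p9} and {p3,p10}.
Refine {p1,p2,p9} on symbol b: members go to different blocks, giving {p2,p9} and {p1}.
Refine {p3,p10} on symbol b: members go to different blocks, giving {p3} and {p10}.
Refine {p2,p9} on symbol b: members go to different blocks, giving {p2} and {p9}.
Stable partition: {p6,p7} | {p2} | {p3} | {p1} | {p10} | {p9} — 6 equivalence classes.
State p10 belongs to the block {p10}, which has 1 states.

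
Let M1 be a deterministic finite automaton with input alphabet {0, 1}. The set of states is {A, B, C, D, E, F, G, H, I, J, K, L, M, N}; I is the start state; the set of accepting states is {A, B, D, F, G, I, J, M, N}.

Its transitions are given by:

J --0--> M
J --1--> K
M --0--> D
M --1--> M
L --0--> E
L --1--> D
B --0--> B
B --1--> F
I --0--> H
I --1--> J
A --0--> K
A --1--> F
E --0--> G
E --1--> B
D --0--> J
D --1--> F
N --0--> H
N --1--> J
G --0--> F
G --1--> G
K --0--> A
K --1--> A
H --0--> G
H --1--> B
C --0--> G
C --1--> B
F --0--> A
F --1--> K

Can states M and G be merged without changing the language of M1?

No

Reachable states from the start: {A,B,D,F,G,H,I,J,K,M}. Unreachable: {C,E,L,N} — drop them.
Start with accepting vs non-accepting: {A,B,D,F,G,I,J,M} | {H,K}.
On input 0, block {A,B,D,F,G,I,J,M} splits into {B,D,F,G,J,M} and {A,I}.
Split {B,D,F,G,J,M} by δ(·,0) → {B,D,G,J,M} and {F}.
On input 0, block {B,D,G,J,M} splits into {B,D,J,M} and {G}.
On input 1, block {B,D,J,M} splits into {B,D} and {J} and {M}.
Refine {B,D} on symbol 0: members go to different blocks, giving {B} and {D}.
On input 0, block {H,K} splits into {H} and {K}.
On input 0, block {A,I} splits into {A} and {I}.
Stable partition: {B} | {H} | {A} | {F} | {G} | {J} | {M} | {D} | {K} | {I} — 10 equivalence classes.
M and G end up in different blocks, so they are distinguishable. For instance, the string '01' is accepted from only M.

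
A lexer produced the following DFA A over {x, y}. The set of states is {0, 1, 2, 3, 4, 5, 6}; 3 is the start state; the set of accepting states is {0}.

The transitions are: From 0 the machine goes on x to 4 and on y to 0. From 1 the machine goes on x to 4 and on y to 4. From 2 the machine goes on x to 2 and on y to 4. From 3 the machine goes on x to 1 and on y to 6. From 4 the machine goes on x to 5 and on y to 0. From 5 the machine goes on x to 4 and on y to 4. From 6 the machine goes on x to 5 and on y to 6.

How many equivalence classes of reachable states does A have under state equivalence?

4

Reachable states from the start: {0,1,3,4,5,6}. Unreachable: {2} — drop them.
P0 = {0} | {1,3,4,5,6}.
Refine {1,3,4,5,6} on symbol y: members go to different blocks, giving {1,3,5,6} and {4}.
On input x, block {1,3,5,6} splits into {1,5} and {3,6}.
The partition is now stable with 4 blocks: {0} | {1,5} | {4} | {3,6}.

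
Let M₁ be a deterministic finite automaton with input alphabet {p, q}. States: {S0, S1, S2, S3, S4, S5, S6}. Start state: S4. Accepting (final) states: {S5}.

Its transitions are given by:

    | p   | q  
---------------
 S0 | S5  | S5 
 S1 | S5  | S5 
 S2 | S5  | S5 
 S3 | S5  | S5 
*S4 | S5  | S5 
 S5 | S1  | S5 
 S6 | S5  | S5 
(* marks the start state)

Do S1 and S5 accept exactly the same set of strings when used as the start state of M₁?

No

States {S0,S2,S3,S6} cannot be reached from the start state, so discard them.
Start with accepting vs non-accepting: {S5} | {S1,S4}.
The partition is now stable with 2 blocks: {S5} | {S1,S4}.
S1 and S5 end up in different blocks, so they are distinguishable. For instance, the string 'ε' is accepted from only S5.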